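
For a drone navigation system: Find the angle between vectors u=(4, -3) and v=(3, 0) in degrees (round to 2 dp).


u.v = 12, |u| = sqrt(25) = 5, |v| = sqrt(9) = 3
cos(theta) = u.v/(|u||v|) = 12/sqrt(225) = 0.8
theta = acos(0.8) = 36.87 degrees

36.87 degrees


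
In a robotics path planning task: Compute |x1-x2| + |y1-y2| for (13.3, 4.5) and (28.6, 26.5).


|13.3-28.6| + |4.5-26.5| = 15.3 + 22 = 37.3

37.3


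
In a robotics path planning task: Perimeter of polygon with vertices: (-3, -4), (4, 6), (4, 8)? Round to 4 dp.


Sides: (-3, -4)->(4, 6): sqrt(149) = 12.206556, (4, 6)->(4, 8): sqrt(4) = 2, (4, 8)->(-3, -4): sqrt(193) = 13.892444
Sum = 28.099
Perimeter = 28.099

28.099


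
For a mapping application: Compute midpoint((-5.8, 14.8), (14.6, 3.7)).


M = (((-5.8)+14.6)/2, (14.8+3.7)/2)
= (4.4, 9.25)

(4.4, 9.25)


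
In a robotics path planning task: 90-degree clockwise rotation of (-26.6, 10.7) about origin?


90° CW: (x,y) -> (y, -x)
(-26.6,10.7) -> (10.7, 26.6)

(10.7, 26.6)


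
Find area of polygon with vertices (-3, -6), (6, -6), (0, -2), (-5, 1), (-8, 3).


Shoelace sum: ((-3)*(-6) - 6*(-6)) + (6*(-2) - 0*(-6)) + (0*1 - (-5)*(-2)) + ((-5)*3 - (-8)*1) + ((-8)*(-6) - (-3)*3)
= 82
Area = |82|/2 = 41

41


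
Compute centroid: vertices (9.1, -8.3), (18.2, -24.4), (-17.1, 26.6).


Centroid = ((x_A+x_B+x_C)/3, (y_A+y_B+y_C)/3)
= ((9.1+18.2+(-17.1))/3, ((-8.3)+(-24.4)+26.6)/3)
= (3.4, -2.0333)

(3.4, -2.0333)


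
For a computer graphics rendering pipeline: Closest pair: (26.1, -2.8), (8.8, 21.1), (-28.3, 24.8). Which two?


d(P0,P1) = 29.5042, d(P0,P2) = 61.001, d(P1,P2) = 37.284
Closest: P0 and P1

Closest pair: (26.1, -2.8) and (8.8, 21.1), distance = 29.5042


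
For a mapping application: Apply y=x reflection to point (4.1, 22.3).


Reflection over y=x: (x,y) -> (y,x)
(4.1, 22.3) -> (22.3, 4.1)

(22.3, 4.1)


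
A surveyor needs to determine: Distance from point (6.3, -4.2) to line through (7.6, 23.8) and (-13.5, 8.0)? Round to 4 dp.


|cross product| = 570.26
|line direction| = sqrt(694.85) = 26.36
Distance = 570.26/sqrt(694.85) = 21.6335

21.6335


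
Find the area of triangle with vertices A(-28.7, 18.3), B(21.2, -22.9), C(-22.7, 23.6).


Area = |x_A(y_B-y_C) + x_B(y_C-y_A) + x_C(y_A-y_B)|/2
= |1334.55 + 112.36 + (-935.24)|/2
= 511.67/2 = 255.835

255.835


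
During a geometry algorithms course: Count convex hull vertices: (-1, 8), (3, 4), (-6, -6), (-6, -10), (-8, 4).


Convex hull vertices (CCW): (-8, 4), (-6, -10), (3, 4), (-1, 8)
Count = 4

4


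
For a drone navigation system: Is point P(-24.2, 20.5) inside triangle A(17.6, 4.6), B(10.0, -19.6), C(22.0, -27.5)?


Cross products: AB x AP = -1132.4, BC x BP = 211.02, CA x CP = 1271.82
All same sign? no

No, outside


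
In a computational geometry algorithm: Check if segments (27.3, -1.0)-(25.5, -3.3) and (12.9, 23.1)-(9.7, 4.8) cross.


Cross products: d1=340.64, d2=315.06, d3=-76.5, d4=-50.92
d1*d2 < 0 and d3*d4 < 0? no

No, they don't intersect


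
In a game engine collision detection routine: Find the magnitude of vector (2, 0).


|u| = sqrt(2^2 + 0^2) = sqrt(4) = 2

2


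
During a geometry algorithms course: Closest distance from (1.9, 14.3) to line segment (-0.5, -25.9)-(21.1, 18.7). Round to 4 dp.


Project P onto AB: t = 0.7512 (clamped to [0,1])
Closest point on segment: (15.7261, 7.6039)
Distance: 15.3623

15.3623


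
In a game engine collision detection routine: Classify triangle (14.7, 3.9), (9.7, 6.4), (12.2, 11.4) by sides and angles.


Side lengths squared: AB^2=31.25, BC^2=31.25, CA^2=62.5
Sorted: [31.25, 31.25, 62.5]
By sides: Isosceles, By angles: Right

Isosceles, Right


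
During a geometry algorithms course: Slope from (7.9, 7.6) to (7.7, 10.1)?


slope = (y2-y1)/(x2-x1) = (10.1-7.6)/(7.7-7.9) = 2.5/(-0.2) = -12.5

-12.5


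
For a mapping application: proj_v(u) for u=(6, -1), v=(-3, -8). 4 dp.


u.v = -10, |v| = sqrt(73) = 8.544
Scalar projection = u.v / |v| = -10 / sqrt(73) = -1.1704

-1.1704


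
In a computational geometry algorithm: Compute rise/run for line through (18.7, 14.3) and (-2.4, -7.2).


slope = (y2-y1)/(x2-x1) = ((-7.2)-14.3)/((-2.4)-18.7) = (-21.5)/(-21.1) = 1.019

1.019


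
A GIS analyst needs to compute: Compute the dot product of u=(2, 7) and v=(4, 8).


u . v = u_x*v_x + u_y*v_y = 2*4 + 7*8
= 8 + 56 = 64

64


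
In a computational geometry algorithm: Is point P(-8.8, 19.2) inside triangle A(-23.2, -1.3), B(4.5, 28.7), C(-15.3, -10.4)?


Cross products: AB x AP = 135.85, BC x BP = -331.93, CA x CP = -292.99
All same sign? no

No, outside


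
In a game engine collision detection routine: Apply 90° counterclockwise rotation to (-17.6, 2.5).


90° CCW: (x,y) -> (-y, x)
(-17.6,2.5) -> (-2.5, -17.6)

(-2.5, -17.6)


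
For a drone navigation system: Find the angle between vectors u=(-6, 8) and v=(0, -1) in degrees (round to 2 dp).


u.v = -8, |u| = sqrt(100) = 10, |v| = sqrt(1) = 1
cos(theta) = u.v/(|u||v|) = -8/sqrt(100) = -0.8
theta = acos(-0.8) = 143.13 degrees

143.13 degrees


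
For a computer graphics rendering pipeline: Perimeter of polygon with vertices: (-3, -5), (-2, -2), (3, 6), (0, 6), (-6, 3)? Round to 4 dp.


Sides: (-3, -5)->(-2, -2): sqrt(10) = 3.162278, (-2, -2)->(3, 6): sqrt(89) = 9.433981, (3, 6)->(0, 6): sqrt(9) = 3, (0, 6)->(-6, 3): sqrt(45) = 6.708204, (-6, 3)->(-3, -5): sqrt(73) = 8.544004
Sum = 30.848467
Perimeter = 30.8485

30.8485


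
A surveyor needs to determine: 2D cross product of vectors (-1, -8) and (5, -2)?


u x v = u_x*v_y - u_y*v_x = (-1)*(-2) - (-8)*5
= 2 - (-40) = 42

42


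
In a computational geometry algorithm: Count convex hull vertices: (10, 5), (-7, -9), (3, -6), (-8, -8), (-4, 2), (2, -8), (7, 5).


Convex hull vertices (CCW): (-8, -8), (-7, -9), (2, -8), (10, 5), (7, 5), (-4, 2)
Count = 6

6


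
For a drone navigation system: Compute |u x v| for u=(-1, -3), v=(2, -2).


|u x v| = |(-1)*(-2) - (-3)*2|
= |2 - (-6)| = 8

8


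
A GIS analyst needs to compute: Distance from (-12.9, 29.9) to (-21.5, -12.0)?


dx=-8.6, dy=-41.9
d^2 = (-8.6)^2 + (-41.9)^2 = 1829.57
d = sqrt(1829.57) = 42.7735

42.7735


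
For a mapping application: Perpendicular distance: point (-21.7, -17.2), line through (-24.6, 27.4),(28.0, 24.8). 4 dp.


|cross product| = 2338.42
|line direction| = sqrt(2773.52) = 52.6642
Distance = 2338.42/sqrt(2773.52) = 44.4024

44.4024


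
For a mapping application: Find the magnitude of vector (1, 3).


|u| = sqrt(1^2 + 3^2) = sqrt(10) = 3.1623

3.1623


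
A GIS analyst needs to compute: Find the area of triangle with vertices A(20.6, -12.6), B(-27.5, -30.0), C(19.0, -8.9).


Area = |x_A(y_B-y_C) + x_B(y_C-y_A) + x_C(y_A-y_B)|/2
= |(-434.66) + (-101.75) + 330.6|/2
= 205.81/2 = 102.905

102.905


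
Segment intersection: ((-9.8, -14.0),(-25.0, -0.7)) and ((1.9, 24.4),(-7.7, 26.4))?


Cross products: d1=392.04, d2=294.76, d3=-739.29, d4=-642.01
d1*d2 < 0 and d3*d4 < 0? no

No, they don't intersect


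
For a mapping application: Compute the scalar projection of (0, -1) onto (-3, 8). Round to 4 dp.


u.v = -8, |v| = sqrt(73) = 8.544
Scalar projection = u.v / |v| = -8 / sqrt(73) = -0.9363

-0.9363


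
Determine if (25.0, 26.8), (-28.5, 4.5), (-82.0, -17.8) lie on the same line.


Cross product: ((-28.5)-25)*((-17.8)-26.8) - (4.5-26.8)*((-82)-25)
= 0

Yes, collinear


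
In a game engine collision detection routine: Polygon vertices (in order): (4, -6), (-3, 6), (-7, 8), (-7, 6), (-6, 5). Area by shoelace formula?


Shoelace sum: (4*6 - (-3)*(-6)) + ((-3)*8 - (-7)*6) + ((-7)*6 - (-7)*8) + ((-7)*5 - (-6)*6) + ((-6)*(-6) - 4*5)
= 55
Area = |55|/2 = 27.5

27.5


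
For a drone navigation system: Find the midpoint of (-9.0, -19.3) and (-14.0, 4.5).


M = (((-9)+(-14))/2, ((-19.3)+4.5)/2)
= (-11.5, -7.4)

(-11.5, -7.4)


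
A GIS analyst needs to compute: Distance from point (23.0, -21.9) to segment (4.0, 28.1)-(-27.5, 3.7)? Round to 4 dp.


Project P onto AB: t = 0.3915 (clamped to [0,1])
Closest point on segment: (-8.3313, 18.5482)
Distance: 51.1635

51.1635


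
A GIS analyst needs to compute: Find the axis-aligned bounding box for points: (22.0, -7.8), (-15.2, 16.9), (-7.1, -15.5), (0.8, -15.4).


x range: [-15.2, 22]
y range: [-15.5, 16.9]
Bounding box: (-15.2,-15.5) to (22,16.9)

(-15.2,-15.5) to (22,16.9)


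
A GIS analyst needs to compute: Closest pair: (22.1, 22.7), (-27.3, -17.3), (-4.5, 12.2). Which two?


d(P0,P1) = 63.5638, d(P0,P2) = 28.5974, d(P1,P2) = 37.2839
Closest: P0 and P2

Closest pair: (22.1, 22.7) and (-4.5, 12.2), distance = 28.5974


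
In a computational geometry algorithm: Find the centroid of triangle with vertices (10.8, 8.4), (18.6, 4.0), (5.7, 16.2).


Centroid = ((x_A+x_B+x_C)/3, (y_A+y_B+y_C)/3)
= ((10.8+18.6+5.7)/3, (8.4+4+16.2)/3)
= (11.7, 9.5333)

(11.7, 9.5333)


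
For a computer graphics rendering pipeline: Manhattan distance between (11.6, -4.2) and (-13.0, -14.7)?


|11.6-(-13)| + |(-4.2)-(-14.7)| = 24.6 + 10.5 = 35.1

35.1


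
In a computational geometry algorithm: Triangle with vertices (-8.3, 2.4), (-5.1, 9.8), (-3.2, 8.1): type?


Side lengths squared: AB^2=65, BC^2=6.5, CA^2=58.5
Sorted: [6.5, 58.5, 65]
By sides: Scalene, By angles: Right

Scalene, Right


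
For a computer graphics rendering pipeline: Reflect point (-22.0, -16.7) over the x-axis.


Reflection over x-axis: (x,y) -> (x,-y)
(-22, -16.7) -> (-22, 16.7)

(-22, 16.7)


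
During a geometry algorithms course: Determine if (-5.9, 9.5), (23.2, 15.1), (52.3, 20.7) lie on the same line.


Cross product: (23.2-(-5.9))*(20.7-9.5) - (15.1-9.5)*(52.3-(-5.9))
= 0

Yes, collinear


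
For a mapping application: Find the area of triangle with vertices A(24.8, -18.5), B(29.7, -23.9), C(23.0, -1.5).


Area = |x_A(y_B-y_C) + x_B(y_C-y_A) + x_C(y_A-y_B)|/2
= |(-555.52) + 504.9 + 124.2|/2
= 73.58/2 = 36.79

36.79


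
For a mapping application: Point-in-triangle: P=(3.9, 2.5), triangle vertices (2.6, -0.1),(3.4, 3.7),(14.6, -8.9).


Cross products: AB x AP = -2.86, BC x BP = -7.14, CA x CP = -42.64
All same sign? yes

Yes, inside


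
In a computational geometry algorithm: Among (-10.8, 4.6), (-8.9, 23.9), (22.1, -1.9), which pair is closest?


d(P0,P1) = 19.3933, d(P0,P2) = 33.536, d(P1,P2) = 40.3316
Closest: P0 and P1

Closest pair: (-10.8, 4.6) and (-8.9, 23.9), distance = 19.3933


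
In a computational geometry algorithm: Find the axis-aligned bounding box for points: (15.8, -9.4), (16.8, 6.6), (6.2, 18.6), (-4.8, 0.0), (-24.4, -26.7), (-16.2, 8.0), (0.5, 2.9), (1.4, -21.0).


x range: [-24.4, 16.8]
y range: [-26.7, 18.6]
Bounding box: (-24.4,-26.7) to (16.8,18.6)

(-24.4,-26.7) to (16.8,18.6)


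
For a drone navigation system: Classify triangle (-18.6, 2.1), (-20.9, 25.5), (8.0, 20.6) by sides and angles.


Side lengths squared: AB^2=552.85, BC^2=859.22, CA^2=1049.81
Sorted: [552.85, 859.22, 1049.81]
By sides: Scalene, By angles: Acute

Scalene, Acute


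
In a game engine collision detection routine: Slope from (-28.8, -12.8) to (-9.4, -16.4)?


slope = (y2-y1)/(x2-x1) = ((-16.4)-(-12.8))/((-9.4)-(-28.8)) = (-3.6)/19.4 = -0.1856

-0.1856


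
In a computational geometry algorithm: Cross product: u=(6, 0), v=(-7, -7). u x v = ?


u x v = u_x*v_y - u_y*v_x = 6*(-7) - 0*(-7)
= (-42) - 0 = -42

-42


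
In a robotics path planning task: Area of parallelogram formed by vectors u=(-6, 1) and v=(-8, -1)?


|u x v| = |(-6)*(-1) - 1*(-8)|
= |6 - (-8)| = 14

14


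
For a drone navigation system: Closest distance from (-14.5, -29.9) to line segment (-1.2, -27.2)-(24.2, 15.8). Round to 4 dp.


Project P onto AB: t = 0 (clamped to [0,1])
Closest point on segment: (-1.2, -27.2)
Distance: 13.5713

13.5713


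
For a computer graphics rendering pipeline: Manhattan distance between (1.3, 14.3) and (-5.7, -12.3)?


|1.3-(-5.7)| + |14.3-(-12.3)| = 7 + 26.6 = 33.6

33.6


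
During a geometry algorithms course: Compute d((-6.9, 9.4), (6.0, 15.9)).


dx=12.9, dy=6.5
d^2 = 12.9^2 + 6.5^2 = 208.66
d = sqrt(208.66) = 14.4451

14.4451


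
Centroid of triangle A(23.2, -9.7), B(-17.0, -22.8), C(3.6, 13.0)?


Centroid = ((x_A+x_B+x_C)/3, (y_A+y_B+y_C)/3)
= ((23.2+(-17)+3.6)/3, ((-9.7)+(-22.8)+13)/3)
= (3.2667, -6.5)

(3.2667, -6.5)


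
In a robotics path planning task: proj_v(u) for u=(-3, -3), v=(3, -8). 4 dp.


u.v = 15, |v| = sqrt(73) = 8.544
Scalar projection = u.v / |v| = 15 / sqrt(73) = 1.7556

1.7556


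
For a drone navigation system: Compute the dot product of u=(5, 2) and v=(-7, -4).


u . v = u_x*v_x + u_y*v_y = 5*(-7) + 2*(-4)
= (-35) + (-8) = -43

-43


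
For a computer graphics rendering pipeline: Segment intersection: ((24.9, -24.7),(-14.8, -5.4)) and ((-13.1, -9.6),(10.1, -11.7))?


Cross products: d1=-270.52, d2=93.87, d3=133.93, d4=-230.46
d1*d2 < 0 and d3*d4 < 0? yes

Yes, they intersect


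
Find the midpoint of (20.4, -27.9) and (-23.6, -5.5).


M = ((20.4+(-23.6))/2, ((-27.9)+(-5.5))/2)
= (-1.6, -16.7)

(-1.6, -16.7)


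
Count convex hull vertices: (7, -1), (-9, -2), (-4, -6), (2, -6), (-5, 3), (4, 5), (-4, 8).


Convex hull vertices (CCW): (-9, -2), (-4, -6), (2, -6), (7, -1), (4, 5), (-4, 8)
Count = 6

6


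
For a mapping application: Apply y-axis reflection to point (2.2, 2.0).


Reflection over y-axis: (x,y) -> (-x,y)
(2.2, 2) -> (-2.2, 2)

(-2.2, 2)


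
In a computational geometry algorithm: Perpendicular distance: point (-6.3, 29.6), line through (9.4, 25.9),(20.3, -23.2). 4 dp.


|cross product| = 730.54
|line direction| = sqrt(2529.62) = 50.2953
Distance = 730.54/sqrt(2529.62) = 14.525

14.525


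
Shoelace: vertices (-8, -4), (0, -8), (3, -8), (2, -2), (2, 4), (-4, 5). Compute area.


Shoelace sum: ((-8)*(-8) - 0*(-4)) + (0*(-8) - 3*(-8)) + (3*(-2) - 2*(-8)) + (2*4 - 2*(-2)) + (2*5 - (-4)*4) + ((-4)*(-4) - (-8)*5)
= 192
Area = |192|/2 = 96

96


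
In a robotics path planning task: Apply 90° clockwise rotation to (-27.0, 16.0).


90° CW: (x,y) -> (y, -x)
(-27,16) -> (16, 27)

(16, 27)


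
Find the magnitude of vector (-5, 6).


|u| = sqrt((-5)^2 + 6^2) = sqrt(61) = 7.8102

7.8102


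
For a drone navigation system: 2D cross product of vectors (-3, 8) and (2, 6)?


u x v = u_x*v_y - u_y*v_x = (-3)*6 - 8*2
= (-18) - 16 = -34

-34


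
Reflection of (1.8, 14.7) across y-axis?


Reflection over y-axis: (x,y) -> (-x,y)
(1.8, 14.7) -> (-1.8, 14.7)

(-1.8, 14.7)


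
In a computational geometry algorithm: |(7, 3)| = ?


|u| = sqrt(7^2 + 3^2) = sqrt(58) = 7.6158

7.6158


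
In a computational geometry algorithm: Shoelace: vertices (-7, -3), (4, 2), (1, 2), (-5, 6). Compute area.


Shoelace sum: ((-7)*2 - 4*(-3)) + (4*2 - 1*2) + (1*6 - (-5)*2) + ((-5)*(-3) - (-7)*6)
= 77
Area = |77|/2 = 38.5

38.5


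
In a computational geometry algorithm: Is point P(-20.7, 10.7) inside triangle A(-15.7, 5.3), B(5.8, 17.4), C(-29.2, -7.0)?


Cross products: AB x AP = 176.6, BC x BP = -412.1, CA x CP = 134.4
All same sign? no

No, outside


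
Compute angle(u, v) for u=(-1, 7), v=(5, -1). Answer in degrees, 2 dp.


u.v = -12, |u| = sqrt(50) = 7.0711, |v| = sqrt(26) = 5.099
cos(theta) = u.v/(|u||v|) = -12/sqrt(1300) = -0.33282
theta = acos(-0.33282) = 109.44 degrees

109.44 degrees


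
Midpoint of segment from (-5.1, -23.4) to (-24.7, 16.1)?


M = (((-5.1)+(-24.7))/2, ((-23.4)+16.1)/2)
= (-14.9, -3.65)

(-14.9, -3.65)


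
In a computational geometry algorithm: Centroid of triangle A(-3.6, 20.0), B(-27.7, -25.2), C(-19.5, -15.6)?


Centroid = ((x_A+x_B+x_C)/3, (y_A+y_B+y_C)/3)
= (((-3.6)+(-27.7)+(-19.5))/3, (20+(-25.2)+(-15.6))/3)
= (-16.9333, -6.9333)

(-16.9333, -6.9333)


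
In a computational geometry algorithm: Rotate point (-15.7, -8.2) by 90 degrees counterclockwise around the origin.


90° CCW: (x,y) -> (-y, x)
(-15.7,-8.2) -> (8.2, -15.7)

(8.2, -15.7)


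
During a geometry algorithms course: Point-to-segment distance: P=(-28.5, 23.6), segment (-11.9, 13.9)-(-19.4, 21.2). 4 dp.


Project P onto AB: t = 1 (clamped to [0,1])
Closest point on segment: (-19.4, 21.2)
Distance: 9.4112

9.4112


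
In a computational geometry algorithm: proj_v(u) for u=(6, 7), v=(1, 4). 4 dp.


u.v = 34, |v| = sqrt(17) = 4.1231
Scalar projection = u.v / |v| = 34 / sqrt(17) = 8.2462

8.2462


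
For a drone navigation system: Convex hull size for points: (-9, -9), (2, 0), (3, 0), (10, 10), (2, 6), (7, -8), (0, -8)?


Convex hull vertices (CCW): (-9, -9), (7, -8), (10, 10), (2, 6)
Count = 4

4


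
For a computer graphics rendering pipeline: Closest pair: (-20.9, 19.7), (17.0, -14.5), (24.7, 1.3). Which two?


d(P0,P1) = 51.0495, d(P0,P2) = 49.1723, d(P1,P2) = 17.5764
Closest: P1 and P2

Closest pair: (17.0, -14.5) and (24.7, 1.3), distance = 17.5764


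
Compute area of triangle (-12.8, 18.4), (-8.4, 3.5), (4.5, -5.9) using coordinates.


Area = |x_A(y_B-y_C) + x_B(y_C-y_A) + x_C(y_A-y_B)|/2
= |(-120.32) + 204.12 + 67.05|/2
= 150.85/2 = 75.425

75.425


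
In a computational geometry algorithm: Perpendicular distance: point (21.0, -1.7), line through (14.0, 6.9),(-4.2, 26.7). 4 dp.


|cross product| = 17.92
|line direction| = sqrt(723.28) = 26.8939
Distance = 17.92/sqrt(723.28) = 0.6663

0.6663


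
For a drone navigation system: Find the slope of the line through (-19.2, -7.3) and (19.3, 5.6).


slope = (y2-y1)/(x2-x1) = (5.6-(-7.3))/(19.3-(-19.2)) = 12.9/38.5 = 0.3351

0.3351


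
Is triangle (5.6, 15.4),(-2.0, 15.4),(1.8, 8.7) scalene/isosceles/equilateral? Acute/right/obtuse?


Side lengths squared: AB^2=57.76, BC^2=59.33, CA^2=59.33
Sorted: [57.76, 59.33, 59.33]
By sides: Isosceles, By angles: Acute

Isosceles, Acute


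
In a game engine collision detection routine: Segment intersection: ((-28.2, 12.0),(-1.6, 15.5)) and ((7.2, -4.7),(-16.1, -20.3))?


Cross products: d1=-941.35, d2=-607.94, d3=-568.12, d4=-901.53
d1*d2 < 0 and d3*d4 < 0? no

No, they don't intersect


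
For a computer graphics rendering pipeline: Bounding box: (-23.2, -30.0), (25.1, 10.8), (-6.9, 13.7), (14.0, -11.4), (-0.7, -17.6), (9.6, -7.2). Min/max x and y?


x range: [-23.2, 25.1]
y range: [-30, 13.7]
Bounding box: (-23.2,-30) to (25.1,13.7)

(-23.2,-30) to (25.1,13.7)


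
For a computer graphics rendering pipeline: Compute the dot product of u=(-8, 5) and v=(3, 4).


u . v = u_x*v_x + u_y*v_y = (-8)*3 + 5*4
= (-24) + 20 = -4

-4


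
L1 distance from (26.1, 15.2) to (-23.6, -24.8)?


|26.1-(-23.6)| + |15.2-(-24.8)| = 49.7 + 40 = 89.7

89.7


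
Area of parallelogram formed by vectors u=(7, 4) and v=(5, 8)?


|u x v| = |7*8 - 4*5|
= |56 - 20| = 36

36


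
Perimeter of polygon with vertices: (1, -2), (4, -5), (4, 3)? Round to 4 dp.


Sides: (1, -2)->(4, -5): sqrt(18) = 4.242641, (4, -5)->(4, 3): sqrt(64) = 8, (4, 3)->(1, -2): sqrt(34) = 5.830952
Sum = 18.073593
Perimeter = 18.0736

18.0736


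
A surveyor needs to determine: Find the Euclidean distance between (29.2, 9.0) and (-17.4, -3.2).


dx=-46.6, dy=-12.2
d^2 = (-46.6)^2 + (-12.2)^2 = 2320.4
d = sqrt(2320.4) = 48.1705

48.1705


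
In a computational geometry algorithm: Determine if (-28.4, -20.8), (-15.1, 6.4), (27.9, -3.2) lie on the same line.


Cross product: ((-15.1)-(-28.4))*((-3.2)-(-20.8)) - (6.4-(-20.8))*(27.9-(-28.4))
= -1297.28

No, not collinear


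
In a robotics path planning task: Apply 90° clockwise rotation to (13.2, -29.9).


90° CW: (x,y) -> (y, -x)
(13.2,-29.9) -> (-29.9, -13.2)

(-29.9, -13.2)


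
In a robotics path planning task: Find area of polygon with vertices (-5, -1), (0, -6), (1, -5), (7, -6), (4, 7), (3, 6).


Shoelace sum: ((-5)*(-6) - 0*(-1)) + (0*(-5) - 1*(-6)) + (1*(-6) - 7*(-5)) + (7*7 - 4*(-6)) + (4*6 - 3*7) + (3*(-1) - (-5)*6)
= 168
Area = |168|/2 = 84

84


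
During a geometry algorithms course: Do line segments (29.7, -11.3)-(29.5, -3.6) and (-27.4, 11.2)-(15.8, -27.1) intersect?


Cross products: d1=1214.93, d2=1539.91, d3=435.17, d4=110.19
d1*d2 < 0 and d3*d4 < 0? no

No, they don't intersect


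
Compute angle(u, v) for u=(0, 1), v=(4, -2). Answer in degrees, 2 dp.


u.v = -2, |u| = sqrt(1) = 1, |v| = sqrt(20) = 4.4721
cos(theta) = u.v/(|u||v|) = -2/sqrt(20) = -0.447214
theta = acos(-0.447214) = 116.57 degrees

116.57 degrees


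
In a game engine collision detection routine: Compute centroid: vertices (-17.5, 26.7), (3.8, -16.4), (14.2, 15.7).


Centroid = ((x_A+x_B+x_C)/3, (y_A+y_B+y_C)/3)
= (((-17.5)+3.8+14.2)/3, (26.7+(-16.4)+15.7)/3)
= (0.1667, 8.6667)

(0.1667, 8.6667)


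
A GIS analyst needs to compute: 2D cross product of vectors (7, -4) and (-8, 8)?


u x v = u_x*v_y - u_y*v_x = 7*8 - (-4)*(-8)
= 56 - 32 = 24

24


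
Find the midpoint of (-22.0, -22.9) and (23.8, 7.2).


M = (((-22)+23.8)/2, ((-22.9)+7.2)/2)
= (0.9, -7.85)

(0.9, -7.85)


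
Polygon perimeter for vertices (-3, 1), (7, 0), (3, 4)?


Sides: (-3, 1)->(7, 0): sqrt(101) = 10.049876, (7, 0)->(3, 4): sqrt(32) = 5.656854, (3, 4)->(-3, 1): sqrt(45) = 6.708204
Sum = 22.414934
Perimeter = 22.4149

22.4149


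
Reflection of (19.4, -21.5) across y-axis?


Reflection over y-axis: (x,y) -> (-x,y)
(19.4, -21.5) -> (-19.4, -21.5)

(-19.4, -21.5)


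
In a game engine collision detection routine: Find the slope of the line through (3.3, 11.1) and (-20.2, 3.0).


slope = (y2-y1)/(x2-x1) = (3-11.1)/((-20.2)-3.3) = (-8.1)/(-23.5) = 0.3447

0.3447


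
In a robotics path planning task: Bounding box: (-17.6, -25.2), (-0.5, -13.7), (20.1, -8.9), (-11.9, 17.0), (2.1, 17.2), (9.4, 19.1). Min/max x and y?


x range: [-17.6, 20.1]
y range: [-25.2, 19.1]
Bounding box: (-17.6,-25.2) to (20.1,19.1)

(-17.6,-25.2) to (20.1,19.1)


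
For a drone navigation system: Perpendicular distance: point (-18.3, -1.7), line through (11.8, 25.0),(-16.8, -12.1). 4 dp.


|cross product| = 353.09
|line direction| = sqrt(2194.37) = 46.8441
Distance = 353.09/sqrt(2194.37) = 7.5376

7.5376


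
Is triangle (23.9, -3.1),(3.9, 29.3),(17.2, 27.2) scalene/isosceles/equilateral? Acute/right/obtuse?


Side lengths squared: AB^2=1449.76, BC^2=181.3, CA^2=962.98
Sorted: [181.3, 962.98, 1449.76]
By sides: Scalene, By angles: Obtuse

Scalene, Obtuse


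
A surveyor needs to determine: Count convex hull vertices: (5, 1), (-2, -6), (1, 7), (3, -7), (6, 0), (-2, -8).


Convex hull vertices (CCW): (-2, -8), (3, -7), (6, 0), (1, 7), (-2, -6)
Count = 5

5


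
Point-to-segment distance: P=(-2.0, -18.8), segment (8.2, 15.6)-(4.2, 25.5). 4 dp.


Project P onto AB: t = 0 (clamped to [0,1])
Closest point on segment: (8.2, 15.6)
Distance: 35.8804

35.8804


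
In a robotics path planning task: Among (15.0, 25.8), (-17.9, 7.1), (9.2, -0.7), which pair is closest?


d(P0,P1) = 37.8431, d(P0,P2) = 27.1273, d(P1,P2) = 28.2002
Closest: P0 and P2

Closest pair: (15.0, 25.8) and (9.2, -0.7), distance = 27.1273


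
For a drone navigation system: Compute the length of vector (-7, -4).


|u| = sqrt((-7)^2 + (-4)^2) = sqrt(65) = 8.0623

8.0623


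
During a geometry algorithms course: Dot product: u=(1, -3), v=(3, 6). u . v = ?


u . v = u_x*v_x + u_y*v_y = 1*3 + (-3)*6
= 3 + (-18) = -15

-15


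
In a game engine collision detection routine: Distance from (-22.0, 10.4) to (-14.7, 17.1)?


dx=7.3, dy=6.7
d^2 = 7.3^2 + 6.7^2 = 98.18
d = sqrt(98.18) = 9.9086

9.9086


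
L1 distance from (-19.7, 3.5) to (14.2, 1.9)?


|(-19.7)-14.2| + |3.5-1.9| = 33.9 + 1.6 = 35.5

35.5


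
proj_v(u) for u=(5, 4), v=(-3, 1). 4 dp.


u.v = -11, |v| = sqrt(10) = 3.1623
Scalar projection = u.v / |v| = -11 / sqrt(10) = -3.4785

-3.4785


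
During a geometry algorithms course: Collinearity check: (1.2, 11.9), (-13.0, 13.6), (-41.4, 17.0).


Cross product: ((-13)-1.2)*(17-11.9) - (13.6-11.9)*((-41.4)-1.2)
= 0

Yes, collinear


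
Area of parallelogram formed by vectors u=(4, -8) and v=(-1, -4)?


|u x v| = |4*(-4) - (-8)*(-1)|
= |(-16) - 8| = 24

24


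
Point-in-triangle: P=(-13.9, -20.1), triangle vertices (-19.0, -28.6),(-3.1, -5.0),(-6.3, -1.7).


Cross products: AB x AP = 14.79, BC x BP = 83.96, CA x CP = 29.24
All same sign? yes

Yes, inside


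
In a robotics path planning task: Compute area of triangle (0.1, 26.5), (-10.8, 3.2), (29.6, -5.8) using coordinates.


Area = |x_A(y_B-y_C) + x_B(y_C-y_A) + x_C(y_A-y_B)|/2
= |0.9 + 348.84 + 689.68|/2
= 1039.42/2 = 519.71

519.71


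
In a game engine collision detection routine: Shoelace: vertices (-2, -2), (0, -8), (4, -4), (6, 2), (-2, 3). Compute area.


Shoelace sum: ((-2)*(-8) - 0*(-2)) + (0*(-4) - 4*(-8)) + (4*2 - 6*(-4)) + (6*3 - (-2)*2) + ((-2)*(-2) - (-2)*3)
= 112
Area = |112|/2 = 56

56


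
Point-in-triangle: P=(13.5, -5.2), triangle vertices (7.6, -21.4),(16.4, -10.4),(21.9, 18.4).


Cross products: AB x AP = 77.66, BC x BP = 112.12, CA x CP = 3.16
All same sign? yes

Yes, inside


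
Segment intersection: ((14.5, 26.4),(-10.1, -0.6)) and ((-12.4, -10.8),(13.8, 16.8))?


Cross products: d1=232.2, d2=203.76, d3=188.82, d4=217.26
d1*d2 < 0 and d3*d4 < 0? no

No, they don't intersect


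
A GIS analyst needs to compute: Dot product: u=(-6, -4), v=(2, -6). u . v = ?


u . v = u_x*v_x + u_y*v_y = (-6)*2 + (-4)*(-6)
= (-12) + 24 = 12

12


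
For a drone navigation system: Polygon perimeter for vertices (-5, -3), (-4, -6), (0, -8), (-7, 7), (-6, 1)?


Sides: (-5, -3)->(-4, -6): sqrt(10) = 3.162278, (-4, -6)->(0, -8): sqrt(20) = 4.472136, (0, -8)->(-7, 7): sqrt(274) = 16.552945, (-7, 7)->(-6, 1): sqrt(37) = 6.082763, (-6, 1)->(-5, -3): sqrt(17) = 4.123106
Sum = 34.393228
Perimeter = 34.3932

34.3932


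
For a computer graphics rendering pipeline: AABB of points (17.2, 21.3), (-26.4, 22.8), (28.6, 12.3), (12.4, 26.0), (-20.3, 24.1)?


x range: [-26.4, 28.6]
y range: [12.3, 26]
Bounding box: (-26.4,12.3) to (28.6,26)

(-26.4,12.3) to (28.6,26)


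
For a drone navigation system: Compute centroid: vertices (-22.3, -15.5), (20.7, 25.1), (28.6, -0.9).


Centroid = ((x_A+x_B+x_C)/3, (y_A+y_B+y_C)/3)
= (((-22.3)+20.7+28.6)/3, ((-15.5)+25.1+(-0.9))/3)
= (9, 2.9)

(9, 2.9)


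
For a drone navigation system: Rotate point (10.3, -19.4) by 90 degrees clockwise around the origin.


90° CW: (x,y) -> (y, -x)
(10.3,-19.4) -> (-19.4, -10.3)

(-19.4, -10.3)


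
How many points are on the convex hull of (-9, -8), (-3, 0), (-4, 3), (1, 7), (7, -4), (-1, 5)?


Convex hull vertices (CCW): (-9, -8), (7, -4), (1, 7), (-4, 3)
Count = 4

4


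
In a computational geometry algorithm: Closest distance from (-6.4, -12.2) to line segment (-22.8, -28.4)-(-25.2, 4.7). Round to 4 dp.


Project P onto AB: t = 0.4511 (clamped to [0,1])
Closest point on segment: (-23.8827, -13.4676)
Distance: 17.5286

17.5286


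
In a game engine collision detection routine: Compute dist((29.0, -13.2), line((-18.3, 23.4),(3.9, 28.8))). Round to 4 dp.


|cross product| = 1067.94
|line direction| = sqrt(522) = 22.8473
Distance = 1067.94/sqrt(522) = 46.7425

46.7425


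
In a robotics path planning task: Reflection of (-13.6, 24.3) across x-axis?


Reflection over x-axis: (x,y) -> (x,-y)
(-13.6, 24.3) -> (-13.6, -24.3)

(-13.6, -24.3)


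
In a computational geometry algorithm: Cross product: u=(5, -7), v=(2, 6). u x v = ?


u x v = u_x*v_y - u_y*v_x = 5*6 - (-7)*2
= 30 - (-14) = 44

44


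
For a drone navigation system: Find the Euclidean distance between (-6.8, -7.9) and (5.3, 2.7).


dx=12.1, dy=10.6
d^2 = 12.1^2 + 10.6^2 = 258.77
d = sqrt(258.77) = 16.0863

16.0863


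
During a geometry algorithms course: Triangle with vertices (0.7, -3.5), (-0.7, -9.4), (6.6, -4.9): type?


Side lengths squared: AB^2=36.77, BC^2=73.54, CA^2=36.77
Sorted: [36.77, 36.77, 73.54]
By sides: Isosceles, By angles: Right

Isosceles, Right


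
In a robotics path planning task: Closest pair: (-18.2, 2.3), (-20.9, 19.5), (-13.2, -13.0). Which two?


d(P0,P1) = 17.4106, d(P0,P2) = 16.0963, d(P1,P2) = 33.3997
Closest: P0 and P2

Closest pair: (-18.2, 2.3) and (-13.2, -13.0), distance = 16.0963


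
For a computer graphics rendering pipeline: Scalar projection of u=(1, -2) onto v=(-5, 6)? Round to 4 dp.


u.v = -17, |v| = sqrt(61) = 7.8102
Scalar projection = u.v / |v| = -17 / sqrt(61) = -2.1766

-2.1766


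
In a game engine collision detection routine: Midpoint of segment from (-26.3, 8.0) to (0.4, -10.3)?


M = (((-26.3)+0.4)/2, (8+(-10.3))/2)
= (-12.95, -1.15)

(-12.95, -1.15)


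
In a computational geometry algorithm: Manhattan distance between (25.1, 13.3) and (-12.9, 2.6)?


|25.1-(-12.9)| + |13.3-2.6| = 38 + 10.7 = 48.7

48.7


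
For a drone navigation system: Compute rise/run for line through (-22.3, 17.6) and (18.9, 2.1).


slope = (y2-y1)/(x2-x1) = (2.1-17.6)/(18.9-(-22.3)) = (-15.5)/41.2 = -0.3762

-0.3762


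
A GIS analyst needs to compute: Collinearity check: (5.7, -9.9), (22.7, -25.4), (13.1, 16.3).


Cross product: (22.7-5.7)*(16.3-(-9.9)) - ((-25.4)-(-9.9))*(13.1-5.7)
= 560.1

No, not collinear


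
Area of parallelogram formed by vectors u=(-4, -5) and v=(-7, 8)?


|u x v| = |(-4)*8 - (-5)*(-7)|
= |(-32) - 35| = 67

67


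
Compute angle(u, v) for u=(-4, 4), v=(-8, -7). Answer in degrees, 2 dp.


u.v = 4, |u| = sqrt(32) = 5.6569, |v| = sqrt(113) = 10.6301
cos(theta) = u.v/(|u||v|) = 4/sqrt(3616) = 0.066519
theta = acos(0.066519) = 86.19 degrees

86.19 degrees


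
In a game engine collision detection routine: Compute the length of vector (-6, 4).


|u| = sqrt((-6)^2 + 4^2) = sqrt(52) = 7.2111

7.2111


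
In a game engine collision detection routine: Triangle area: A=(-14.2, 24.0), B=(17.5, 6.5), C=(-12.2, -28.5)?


Area = |x_A(y_B-y_C) + x_B(y_C-y_A) + x_C(y_A-y_B)|/2
= |(-497) + (-918.75) + (-213.5)|/2
= 1629.25/2 = 814.625

814.625


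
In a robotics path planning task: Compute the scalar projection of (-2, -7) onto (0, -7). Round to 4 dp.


u.v = 49, |v| = sqrt(49) = 7
Scalar projection = u.v / |v| = 49 / sqrt(49) = 7

7


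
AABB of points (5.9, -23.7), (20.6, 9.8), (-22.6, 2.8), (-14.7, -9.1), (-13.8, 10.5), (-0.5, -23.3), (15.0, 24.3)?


x range: [-22.6, 20.6]
y range: [-23.7, 24.3]
Bounding box: (-22.6,-23.7) to (20.6,24.3)

(-22.6,-23.7) to (20.6,24.3)


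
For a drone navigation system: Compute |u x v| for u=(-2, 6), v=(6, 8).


|u x v| = |(-2)*8 - 6*6|
= |(-16) - 36| = 52

52


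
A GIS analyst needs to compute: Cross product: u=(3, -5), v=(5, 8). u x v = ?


u x v = u_x*v_y - u_y*v_x = 3*8 - (-5)*5
= 24 - (-25) = 49

49


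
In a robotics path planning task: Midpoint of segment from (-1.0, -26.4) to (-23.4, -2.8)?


M = (((-1)+(-23.4))/2, ((-26.4)+(-2.8))/2)
= (-12.2, -14.6)

(-12.2, -14.6)


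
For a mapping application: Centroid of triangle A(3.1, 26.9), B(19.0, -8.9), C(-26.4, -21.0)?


Centroid = ((x_A+x_B+x_C)/3, (y_A+y_B+y_C)/3)
= ((3.1+19+(-26.4))/3, (26.9+(-8.9)+(-21))/3)
= (-1.4333, -1)

(-1.4333, -1)


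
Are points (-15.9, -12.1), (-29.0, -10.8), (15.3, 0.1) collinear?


Cross product: ((-29)-(-15.9))*(0.1-(-12.1)) - ((-10.8)-(-12.1))*(15.3-(-15.9))
= -200.38

No, not collinear


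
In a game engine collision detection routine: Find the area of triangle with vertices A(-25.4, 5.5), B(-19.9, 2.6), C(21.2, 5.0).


Area = |x_A(y_B-y_C) + x_B(y_C-y_A) + x_C(y_A-y_B)|/2
= |60.96 + 9.95 + 61.48|/2
= 132.39/2 = 66.195

66.195


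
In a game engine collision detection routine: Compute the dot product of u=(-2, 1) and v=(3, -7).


u . v = u_x*v_x + u_y*v_y = (-2)*3 + 1*(-7)
= (-6) + (-7) = -13

-13


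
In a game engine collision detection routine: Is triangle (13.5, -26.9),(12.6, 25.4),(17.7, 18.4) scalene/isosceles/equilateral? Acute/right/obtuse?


Side lengths squared: AB^2=2736.1, BC^2=75.01, CA^2=2069.73
Sorted: [75.01, 2069.73, 2736.1]
By sides: Scalene, By angles: Obtuse

Scalene, Obtuse


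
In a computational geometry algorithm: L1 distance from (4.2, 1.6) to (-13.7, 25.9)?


|4.2-(-13.7)| + |1.6-25.9| = 17.9 + 24.3 = 42.2

42.2


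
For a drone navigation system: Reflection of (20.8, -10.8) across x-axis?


Reflection over x-axis: (x,y) -> (x,-y)
(20.8, -10.8) -> (20.8, 10.8)

(20.8, 10.8)


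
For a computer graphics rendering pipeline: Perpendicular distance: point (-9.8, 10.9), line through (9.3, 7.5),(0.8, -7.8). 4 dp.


|cross product| = 321.13
|line direction| = sqrt(306.34) = 17.5026
Distance = 321.13/sqrt(306.34) = 18.3476

18.3476


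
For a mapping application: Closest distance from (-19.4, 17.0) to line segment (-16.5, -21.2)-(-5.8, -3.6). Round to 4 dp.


Project P onto AB: t = 1 (clamped to [0,1])
Closest point on segment: (-5.8, -3.6)
Distance: 24.6844

24.6844


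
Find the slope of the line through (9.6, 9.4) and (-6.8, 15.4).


slope = (y2-y1)/(x2-x1) = (15.4-9.4)/((-6.8)-9.6) = 6/(-16.4) = -0.3659

-0.3659


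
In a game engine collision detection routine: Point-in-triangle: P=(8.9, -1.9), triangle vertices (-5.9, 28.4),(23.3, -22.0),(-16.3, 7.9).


Cross products: AB x AP = -138.84, BC x BP = -365.4, CA x CP = -618.52
All same sign? yes

Yes, inside


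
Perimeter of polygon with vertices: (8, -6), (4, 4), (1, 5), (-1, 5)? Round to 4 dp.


Sides: (8, -6)->(4, 4): sqrt(116) = 10.77033, (4, 4)->(1, 5): sqrt(10) = 3.162278, (1, 5)->(-1, 5): sqrt(4) = 2, (-1, 5)->(8, -6): sqrt(202) = 14.21267
Sum = 30.145278
Perimeter = 30.1453

30.1453


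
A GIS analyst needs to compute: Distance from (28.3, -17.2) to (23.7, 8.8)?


dx=-4.6, dy=26
d^2 = (-4.6)^2 + 26^2 = 697.16
d = sqrt(697.16) = 26.4038

26.4038


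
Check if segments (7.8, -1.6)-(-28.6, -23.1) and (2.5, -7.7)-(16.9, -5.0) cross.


Cross products: d1=73.53, d2=-137.79, d3=108.09, d4=319.41
d1*d2 < 0 and d3*d4 < 0? no

No, they don't intersect


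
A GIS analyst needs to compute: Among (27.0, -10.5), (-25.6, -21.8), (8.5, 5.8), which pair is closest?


d(P0,P1) = 53.8001, d(P0,P2) = 24.6564, d(P1,P2) = 43.8699
Closest: P0 and P2

Closest pair: (27.0, -10.5) and (8.5, 5.8), distance = 24.6564


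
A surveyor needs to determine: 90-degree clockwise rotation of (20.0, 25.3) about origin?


90° CW: (x,y) -> (y, -x)
(20,25.3) -> (25.3, -20)

(25.3, -20)


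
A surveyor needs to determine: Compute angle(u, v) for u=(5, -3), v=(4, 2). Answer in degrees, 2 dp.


u.v = 14, |u| = sqrt(34) = 5.831, |v| = sqrt(20) = 4.4721
cos(theta) = u.v/(|u||v|) = 14/sqrt(680) = 0.536875
theta = acos(0.536875) = 57.53 degrees

57.53 degrees


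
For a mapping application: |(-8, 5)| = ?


|u| = sqrt((-8)^2 + 5^2) = sqrt(89) = 9.434

9.434


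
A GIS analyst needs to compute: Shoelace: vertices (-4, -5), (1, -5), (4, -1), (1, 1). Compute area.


Shoelace sum: ((-4)*(-5) - 1*(-5)) + (1*(-1) - 4*(-5)) + (4*1 - 1*(-1)) + (1*(-5) - (-4)*1)
= 48
Area = |48|/2 = 24

24


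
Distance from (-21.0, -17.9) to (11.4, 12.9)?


dx=32.4, dy=30.8
d^2 = 32.4^2 + 30.8^2 = 1998.4
d = sqrt(1998.4) = 44.7035

44.7035


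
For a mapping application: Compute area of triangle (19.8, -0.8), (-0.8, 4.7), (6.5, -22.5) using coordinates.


Area = |x_A(y_B-y_C) + x_B(y_C-y_A) + x_C(y_A-y_B)|/2
= |538.56 + 17.36 + (-35.75)|/2
= 520.17/2 = 260.085

260.085


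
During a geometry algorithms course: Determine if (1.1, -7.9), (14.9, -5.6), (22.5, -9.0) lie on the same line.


Cross product: (14.9-1.1)*((-9)-(-7.9)) - ((-5.6)-(-7.9))*(22.5-1.1)
= -64.4

No, not collinear


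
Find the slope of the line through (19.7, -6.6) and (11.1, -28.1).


slope = (y2-y1)/(x2-x1) = ((-28.1)-(-6.6))/(11.1-19.7) = (-21.5)/(-8.6) = 2.5

2.5


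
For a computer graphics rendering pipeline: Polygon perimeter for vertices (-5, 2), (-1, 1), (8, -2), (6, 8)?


Sides: (-5, 2)->(-1, 1): sqrt(17) = 4.123106, (-1, 1)->(8, -2): sqrt(90) = 9.486833, (8, -2)->(6, 8): sqrt(104) = 10.198039, (6, 8)->(-5, 2): sqrt(157) = 12.529964
Sum = 36.337942
Perimeter = 36.3379

36.3379


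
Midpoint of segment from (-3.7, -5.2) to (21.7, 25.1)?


M = (((-3.7)+21.7)/2, ((-5.2)+25.1)/2)
= (9, 9.95)

(9, 9.95)


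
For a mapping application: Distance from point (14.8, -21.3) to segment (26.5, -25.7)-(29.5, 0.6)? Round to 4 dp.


Project P onto AB: t = 0.1151 (clamped to [0,1])
Closest point on segment: (26.8452, -22.674)
Distance: 12.1233

12.1233


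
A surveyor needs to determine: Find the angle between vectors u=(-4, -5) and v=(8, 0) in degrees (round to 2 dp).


u.v = -32, |u| = sqrt(41) = 6.4031, |v| = sqrt(64) = 8
cos(theta) = u.v/(|u||v|) = -32/sqrt(2624) = -0.624695
theta = acos(-0.624695) = 128.66 degrees

128.66 degrees


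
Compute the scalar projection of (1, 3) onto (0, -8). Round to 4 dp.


u.v = -24, |v| = sqrt(64) = 8
Scalar projection = u.v / |v| = -24 / sqrt(64) = -3

-3


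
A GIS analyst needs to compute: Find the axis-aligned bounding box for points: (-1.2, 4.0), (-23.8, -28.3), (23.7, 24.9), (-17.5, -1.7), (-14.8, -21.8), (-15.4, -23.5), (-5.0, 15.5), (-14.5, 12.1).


x range: [-23.8, 23.7]
y range: [-28.3, 24.9]
Bounding box: (-23.8,-28.3) to (23.7,24.9)

(-23.8,-28.3) to (23.7,24.9)


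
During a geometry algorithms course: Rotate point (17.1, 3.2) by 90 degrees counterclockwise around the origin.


90° CCW: (x,y) -> (-y, x)
(17.1,3.2) -> (-3.2, 17.1)

(-3.2, 17.1)


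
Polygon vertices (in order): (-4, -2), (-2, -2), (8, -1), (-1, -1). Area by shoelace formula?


Shoelace sum: ((-4)*(-2) - (-2)*(-2)) + ((-2)*(-1) - 8*(-2)) + (8*(-1) - (-1)*(-1)) + ((-1)*(-2) - (-4)*(-1))
= 11
Area = |11|/2 = 5.5

5.5


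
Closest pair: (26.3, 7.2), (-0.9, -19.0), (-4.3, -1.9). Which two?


d(P0,P1) = 37.7661, d(P0,P2) = 31.9244, d(P1,P2) = 17.4347
Closest: P1 and P2

Closest pair: (-0.9, -19.0) and (-4.3, -1.9), distance = 17.4347


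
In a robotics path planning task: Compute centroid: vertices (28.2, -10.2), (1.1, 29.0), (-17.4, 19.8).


Centroid = ((x_A+x_B+x_C)/3, (y_A+y_B+y_C)/3)
= ((28.2+1.1+(-17.4))/3, ((-10.2)+29+19.8)/3)
= (3.9667, 12.8667)

(3.9667, 12.8667)


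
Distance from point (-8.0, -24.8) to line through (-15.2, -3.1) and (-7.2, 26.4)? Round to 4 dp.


|cross product| = 386
|line direction| = sqrt(934.25) = 30.5655
Distance = 386/sqrt(934.25) = 12.6286

12.6286


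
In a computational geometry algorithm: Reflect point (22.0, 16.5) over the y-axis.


Reflection over y-axis: (x,y) -> (-x,y)
(22, 16.5) -> (-22, 16.5)

(-22, 16.5)


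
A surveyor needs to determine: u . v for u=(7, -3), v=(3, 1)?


u . v = u_x*v_x + u_y*v_y = 7*3 + (-3)*1
= 21 + (-3) = 18

18


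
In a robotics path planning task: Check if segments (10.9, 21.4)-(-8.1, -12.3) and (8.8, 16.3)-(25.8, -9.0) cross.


Cross products: d1=139.83, d2=-913.77, d3=26.13, d4=1079.73
d1*d2 < 0 and d3*d4 < 0? no

No, they don't intersect


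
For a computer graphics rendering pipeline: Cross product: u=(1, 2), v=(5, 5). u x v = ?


u x v = u_x*v_y - u_y*v_x = 1*5 - 2*5
= 5 - 10 = -5

-5


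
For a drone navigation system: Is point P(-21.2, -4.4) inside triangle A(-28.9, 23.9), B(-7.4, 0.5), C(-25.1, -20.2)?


Cross products: AB x AP = -428.27, BC x BP = -198.93, CA x CP = -232.03
All same sign? yes

Yes, inside


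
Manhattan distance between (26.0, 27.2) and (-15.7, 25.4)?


|26-(-15.7)| + |27.2-25.4| = 41.7 + 1.8 = 43.5

43.5


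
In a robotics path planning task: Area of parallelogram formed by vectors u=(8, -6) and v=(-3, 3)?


|u x v| = |8*3 - (-6)*(-3)|
= |24 - 18| = 6

6
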